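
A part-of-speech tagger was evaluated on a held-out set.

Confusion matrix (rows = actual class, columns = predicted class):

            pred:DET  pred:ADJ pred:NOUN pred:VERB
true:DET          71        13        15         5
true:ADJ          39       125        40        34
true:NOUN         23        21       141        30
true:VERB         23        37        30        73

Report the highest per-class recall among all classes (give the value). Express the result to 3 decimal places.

Per-class recall (TP/(TP+FN)):
  DET: TP=71, FN=13+15+5=33 → 71/104 = 0.6827
  ADJ: TP=125, FN=39+40+34=113 → 125/238 = 0.5252
  NOUN: TP=141, FN=23+21+30=74 → 141/215 = 0.6558
  VERB: TP=73, FN=23+37+30=90 → 73/163 = 0.4479
Highest is class 'DET' with recall = 0.683.

0.683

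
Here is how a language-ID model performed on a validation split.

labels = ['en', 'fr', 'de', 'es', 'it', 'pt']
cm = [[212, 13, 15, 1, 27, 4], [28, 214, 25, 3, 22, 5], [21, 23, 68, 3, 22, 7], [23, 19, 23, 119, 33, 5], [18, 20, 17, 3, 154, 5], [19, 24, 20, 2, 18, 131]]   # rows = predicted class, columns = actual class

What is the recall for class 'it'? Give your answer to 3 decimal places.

Take TP from the diagonal, FP from the rest of the 'it' prediction marginal, FN from the rest of the 'it' actual marginal.
recall = TP/(TP+FN).
it: TP=154, FN=27+22+22+33+18=122 → 154/276 = 0.5580

0.558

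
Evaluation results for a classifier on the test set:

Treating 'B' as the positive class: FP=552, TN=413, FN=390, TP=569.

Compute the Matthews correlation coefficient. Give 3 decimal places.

0.022

MCC = (TP·TN − FP·FN) / √((TP+FP)(TP+FN)(TN+FP)(TN+FN))
Numerator = 569·413 − 552·390 = 19717
Denominator = √(1121·959·965·803) = √833042345905 = 912711.5349
MCC = 19717 / 912711.5349 = 0.022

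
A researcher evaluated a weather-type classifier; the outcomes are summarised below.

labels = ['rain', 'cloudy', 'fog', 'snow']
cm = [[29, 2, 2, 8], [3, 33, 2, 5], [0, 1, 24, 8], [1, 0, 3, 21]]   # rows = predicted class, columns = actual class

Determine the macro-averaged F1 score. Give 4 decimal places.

0.7490

Per-class F1 score (2·TP/(2·TP+FP+FN)):
  rain: TP=29, FP=2+2+8=12, FN=3+0+1=4 → 58/74 = 0.78378
  cloudy: TP=33, FP=3+2+5=10, FN=2+1+0=3 → 66/79 = 0.83544
  fog: TP=24, FP=0+1+8=9, FN=2+2+3=7 → 48/64 = 0.75000
  snow: TP=21, FP=1+0+3=4, FN=8+5+8=21 → 42/67 = 0.62687
Macro-F1 score = mean = (0.78378 + 0.83544 + 0.75000 + 0.62687) / 4 = 0.7490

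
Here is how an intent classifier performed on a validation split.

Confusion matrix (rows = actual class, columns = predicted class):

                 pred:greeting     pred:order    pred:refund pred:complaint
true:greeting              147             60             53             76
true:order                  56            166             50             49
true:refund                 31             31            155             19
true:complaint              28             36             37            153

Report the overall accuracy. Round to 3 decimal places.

0.541

Accuracy = trace / total = (147+166+155+153=621) / 1147 = 621/1147 = 0.541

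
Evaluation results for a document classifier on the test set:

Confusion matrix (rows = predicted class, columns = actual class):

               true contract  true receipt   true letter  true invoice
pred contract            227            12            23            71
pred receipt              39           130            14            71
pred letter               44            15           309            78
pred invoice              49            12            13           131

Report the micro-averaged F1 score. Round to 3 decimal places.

Micro-averaging pools counts across classes: ΣTP=797, ΣFP=441, ΣFN=441.
Micro-F1 score = 2·TP/(2·TP+FP+FN) on pooled counts = 0.644 (equals overall accuracy in single-label multiclass).

0.644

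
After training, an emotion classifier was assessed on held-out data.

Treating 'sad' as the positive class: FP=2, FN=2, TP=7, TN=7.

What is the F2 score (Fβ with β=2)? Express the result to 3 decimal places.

0.778

Fβ = (1+β²)·TP / ((1+β²)·TP + β²·FN + FP), with β²=4
= 5·7 / (5·7 + 4·2 + 2) = 0.778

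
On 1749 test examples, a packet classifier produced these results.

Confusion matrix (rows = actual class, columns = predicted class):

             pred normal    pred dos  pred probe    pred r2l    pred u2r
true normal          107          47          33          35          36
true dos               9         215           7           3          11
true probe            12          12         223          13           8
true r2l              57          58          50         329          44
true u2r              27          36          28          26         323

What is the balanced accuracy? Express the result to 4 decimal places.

Balanced accuracy = mean of per-class recall.
  normal: recall = 107/258 = 0.41473
  dos: recall = 215/245 = 0.87755
  probe: recall = 223/268 = 0.83209
  r2l: recall = 329/538 = 0.61152
  u2r: recall = 323/440 = 0.73409
Mean = (0.41473 + 0.87755 + 0.83209 + 0.61152 + 0.73409) / 5 = 0.6940

0.6940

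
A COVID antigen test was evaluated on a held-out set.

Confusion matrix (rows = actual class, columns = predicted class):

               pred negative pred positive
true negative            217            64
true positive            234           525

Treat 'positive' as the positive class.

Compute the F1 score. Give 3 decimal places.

0.779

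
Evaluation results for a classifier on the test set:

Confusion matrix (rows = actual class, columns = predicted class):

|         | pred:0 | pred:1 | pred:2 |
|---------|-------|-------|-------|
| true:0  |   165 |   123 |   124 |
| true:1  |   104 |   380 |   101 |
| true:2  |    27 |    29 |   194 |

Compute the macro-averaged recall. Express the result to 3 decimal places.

0.609

Per-class recall (TP/(TP+FN)):
  0: TP=165, FN=123+124=247 → 165/412 = 0.4005
  1: TP=380, FN=104+101=205 → 380/585 = 0.6496
  2: TP=194, FN=27+29=56 → 194/250 = 0.7760
Macro-recall = mean = (0.4005 + 0.6496 + 0.7760) / 3 = 0.609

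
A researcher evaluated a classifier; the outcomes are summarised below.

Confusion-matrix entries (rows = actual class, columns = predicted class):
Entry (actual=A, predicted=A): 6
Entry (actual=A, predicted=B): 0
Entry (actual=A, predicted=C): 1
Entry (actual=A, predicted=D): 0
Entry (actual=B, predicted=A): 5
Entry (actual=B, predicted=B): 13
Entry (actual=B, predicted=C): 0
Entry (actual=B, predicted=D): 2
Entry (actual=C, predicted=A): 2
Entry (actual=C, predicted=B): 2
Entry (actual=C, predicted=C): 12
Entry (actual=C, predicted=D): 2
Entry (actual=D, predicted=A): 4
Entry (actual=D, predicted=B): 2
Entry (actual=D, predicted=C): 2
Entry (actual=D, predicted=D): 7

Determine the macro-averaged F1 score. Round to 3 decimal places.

0.617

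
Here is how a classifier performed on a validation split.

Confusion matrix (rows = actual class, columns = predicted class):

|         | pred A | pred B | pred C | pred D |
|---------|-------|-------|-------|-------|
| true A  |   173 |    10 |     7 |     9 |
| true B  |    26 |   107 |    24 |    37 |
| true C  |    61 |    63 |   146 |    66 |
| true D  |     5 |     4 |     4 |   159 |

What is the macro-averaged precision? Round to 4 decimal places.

Per-class precision (TP/(TP+FP)):
  A: TP=173, FP=26+61+5=92 → 173/265 = 0.65283
  B: TP=107, FP=10+63+4=77 → 107/184 = 0.58152
  C: TP=146, FP=7+24+4=35 → 146/181 = 0.80663
  D: TP=159, FP=9+37+66=112 → 159/271 = 0.58672
Macro-precision = mean = (0.65283 + 0.58152 + 0.80663 + 0.58672) / 4 = 0.6569

0.6569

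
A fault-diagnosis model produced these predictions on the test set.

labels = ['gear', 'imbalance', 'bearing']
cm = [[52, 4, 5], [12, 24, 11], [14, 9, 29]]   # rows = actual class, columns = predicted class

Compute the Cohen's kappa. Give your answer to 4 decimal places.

Observed agreement pₒ = trace/N = 105/160 = 0.65625
Expected agreement pₑ = Σ (rowᵢ·colᵢ)/N² = (61·78 + 47·37 + 52·45)/160² = 0.34520
κ = (pₒ − pₑ)/(1 − pₑ) = (0.65625 − 0.34520)/(1 − 0.34520) = 0.4750

0.4750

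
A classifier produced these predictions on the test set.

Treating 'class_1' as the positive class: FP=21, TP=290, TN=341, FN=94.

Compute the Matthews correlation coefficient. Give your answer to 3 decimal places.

MCC = (TP·TN − FP·FN) / √((TP+FP)(TP+FN)(TN+FP)(TN+FN))
Numerator = 290·341 − 21·94 = 96916
Denominator = √(311·384·362·435) = √18805697280 = 137133.8663
MCC = 96916 / 137133.8663 = 0.707

0.707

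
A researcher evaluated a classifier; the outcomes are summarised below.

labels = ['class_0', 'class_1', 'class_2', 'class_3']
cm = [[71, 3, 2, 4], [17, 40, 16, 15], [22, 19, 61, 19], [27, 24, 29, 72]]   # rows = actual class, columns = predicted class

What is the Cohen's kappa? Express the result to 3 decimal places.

Observed agreement pₒ = trace/N = 244/441 = 0.5533
Expected agreement pₑ = Σ (rowᵢ·colᵢ)/N² = (80·137 + 88·86 + 121·108 + 152·110)/441² = 0.2484
κ = (pₒ − pₑ)/(1 − pₑ) = (0.5533 − 0.2484)/(1 − 0.2484) = 0.406

0.406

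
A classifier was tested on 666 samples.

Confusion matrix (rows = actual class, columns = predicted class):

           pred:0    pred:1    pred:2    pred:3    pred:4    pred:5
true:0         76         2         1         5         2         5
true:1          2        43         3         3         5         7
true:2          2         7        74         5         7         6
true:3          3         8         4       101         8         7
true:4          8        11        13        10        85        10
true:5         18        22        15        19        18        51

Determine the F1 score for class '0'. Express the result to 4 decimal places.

One-vs-rest for '0': TP = diagonal; FP = other classes predicted '0'; FN = '0' predicted as other.
F1 score = 2·TP/(2·TP+FP+FN).
0: TP=76, FP=2+2+3+8+18=33, FN=2+1+5+2+5=15 → 152/200 = 0.76000

0.7600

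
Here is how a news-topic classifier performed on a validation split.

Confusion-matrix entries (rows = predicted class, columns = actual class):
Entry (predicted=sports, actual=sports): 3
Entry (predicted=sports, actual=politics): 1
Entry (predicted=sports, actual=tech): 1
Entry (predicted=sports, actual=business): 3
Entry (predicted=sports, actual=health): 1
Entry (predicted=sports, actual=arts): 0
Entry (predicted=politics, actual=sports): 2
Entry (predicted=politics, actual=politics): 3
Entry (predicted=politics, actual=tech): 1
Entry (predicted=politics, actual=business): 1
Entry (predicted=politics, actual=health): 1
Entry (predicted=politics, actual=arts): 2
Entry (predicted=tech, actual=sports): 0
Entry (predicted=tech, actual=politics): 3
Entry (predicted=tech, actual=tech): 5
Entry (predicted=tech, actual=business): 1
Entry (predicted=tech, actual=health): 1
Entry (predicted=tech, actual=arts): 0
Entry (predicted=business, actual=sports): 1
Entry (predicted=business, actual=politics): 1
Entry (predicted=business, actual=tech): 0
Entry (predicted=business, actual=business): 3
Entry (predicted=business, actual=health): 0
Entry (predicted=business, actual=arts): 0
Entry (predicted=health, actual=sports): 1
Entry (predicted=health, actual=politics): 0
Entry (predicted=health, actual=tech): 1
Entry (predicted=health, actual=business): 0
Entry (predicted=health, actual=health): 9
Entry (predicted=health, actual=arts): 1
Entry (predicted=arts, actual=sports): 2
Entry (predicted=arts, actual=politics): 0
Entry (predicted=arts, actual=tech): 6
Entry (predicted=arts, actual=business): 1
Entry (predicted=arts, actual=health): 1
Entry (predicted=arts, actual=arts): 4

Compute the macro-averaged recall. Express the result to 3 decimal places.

Per-class recall (TP/(TP+FN)):
  sports: TP=3, FN=2+0+1+1+2=6 → 3/9 = 0.3333
  politics: TP=3, FN=1+3+1+0+0=5 → 3/8 = 0.3750
  tech: TP=5, FN=1+1+0+1+6=9 → 5/14 = 0.3571
  business: TP=3, FN=3+1+1+0+1=6 → 3/9 = 0.3333
  health: TP=9, FN=1+1+1+0+1=4 → 9/13 = 0.6923
  arts: TP=4, FN=0+2+0+0+1=3 → 4/7 = 0.5714
Macro-recall = mean = (0.3333 + 0.3750 + 0.3571 + 0.3333 + 0.6923 + 0.5714) / 6 = 0.444

0.444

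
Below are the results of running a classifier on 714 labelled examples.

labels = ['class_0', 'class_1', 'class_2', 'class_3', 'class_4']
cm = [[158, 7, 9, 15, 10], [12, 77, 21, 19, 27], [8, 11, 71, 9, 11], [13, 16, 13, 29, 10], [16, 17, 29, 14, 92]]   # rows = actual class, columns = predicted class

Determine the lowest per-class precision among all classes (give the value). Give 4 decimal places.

0.3372

Per-class precision (TP/(TP+FP)):
  class_0: TP=158, FP=12+8+13+16=49 → 158/207 = 0.76329
  class_1: TP=77, FP=7+11+16+17=51 → 77/128 = 0.60156
  class_2: TP=71, FP=9+21+13+29=72 → 71/143 = 0.49650
  class_3: TP=29, FP=15+19+9+14=57 → 29/86 = 0.33721
  class_4: TP=92, FP=10+27+11+10=58 → 92/150 = 0.61333
Lowest is class 'class_3' with precision = 0.3372.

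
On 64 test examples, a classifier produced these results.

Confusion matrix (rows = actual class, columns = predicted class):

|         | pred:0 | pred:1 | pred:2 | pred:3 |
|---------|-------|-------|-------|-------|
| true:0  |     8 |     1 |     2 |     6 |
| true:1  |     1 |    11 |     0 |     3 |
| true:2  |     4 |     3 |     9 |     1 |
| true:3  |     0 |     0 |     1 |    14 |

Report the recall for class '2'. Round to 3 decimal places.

0.529

Take TP from the diagonal, FP from the rest of the '2' prediction marginal, FN from the rest of the '2' actual marginal.
recall = TP/(TP+FN).
2: TP=9, FN=4+3+1=8 → 9/17 = 0.5294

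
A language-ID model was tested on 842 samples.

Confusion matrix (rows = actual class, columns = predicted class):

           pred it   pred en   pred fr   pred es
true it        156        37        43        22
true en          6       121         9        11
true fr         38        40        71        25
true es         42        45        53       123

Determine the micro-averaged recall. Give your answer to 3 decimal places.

Micro-averaging pools counts across classes: ΣTP=471, ΣFP=371, ΣFN=371.
Micro-recall = TP/(TP+FN) on pooled counts = 0.559 (equals overall accuracy in single-label multiclass).

0.559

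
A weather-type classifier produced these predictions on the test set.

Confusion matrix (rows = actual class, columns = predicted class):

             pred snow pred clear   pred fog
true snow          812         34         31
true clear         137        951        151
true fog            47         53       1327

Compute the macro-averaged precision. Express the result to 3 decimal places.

0.870

Per-class precision (TP/(TP+FP)):
  snow: TP=812, FP=137+47=184 → 812/996 = 0.8153
  clear: TP=951, FP=34+53=87 → 951/1038 = 0.9162
  fog: TP=1327, FP=31+151=182 → 1327/1509 = 0.8794
Macro-precision = mean = (0.8153 + 0.9162 + 0.8794) / 3 = 0.870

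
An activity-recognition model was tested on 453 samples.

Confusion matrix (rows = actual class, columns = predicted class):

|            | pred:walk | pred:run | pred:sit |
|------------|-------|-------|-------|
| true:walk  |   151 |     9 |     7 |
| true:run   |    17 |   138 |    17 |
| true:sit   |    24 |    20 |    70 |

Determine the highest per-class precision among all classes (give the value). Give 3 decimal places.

Per-class precision (TP/(TP+FP)):
  walk: TP=151, FP=17+24=41 → 151/192 = 0.7865
  run: TP=138, FP=9+20=29 → 138/167 = 0.8263
  sit: TP=70, FP=7+17=24 → 70/94 = 0.7447
Highest is class 'run' with precision = 0.826.

0.826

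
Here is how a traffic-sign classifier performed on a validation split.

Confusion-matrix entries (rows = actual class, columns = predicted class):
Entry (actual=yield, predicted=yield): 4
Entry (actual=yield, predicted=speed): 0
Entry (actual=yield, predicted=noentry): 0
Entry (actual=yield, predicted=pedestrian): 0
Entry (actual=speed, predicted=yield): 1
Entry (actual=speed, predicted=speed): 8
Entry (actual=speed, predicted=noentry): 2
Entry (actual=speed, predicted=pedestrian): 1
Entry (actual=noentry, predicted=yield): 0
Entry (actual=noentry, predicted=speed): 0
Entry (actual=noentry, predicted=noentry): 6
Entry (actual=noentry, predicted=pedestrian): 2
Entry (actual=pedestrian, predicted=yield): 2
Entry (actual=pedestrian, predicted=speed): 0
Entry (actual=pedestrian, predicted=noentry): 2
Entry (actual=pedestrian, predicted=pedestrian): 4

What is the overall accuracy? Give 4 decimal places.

Accuracy = trace / total = (4+8+6+4=22) / 32 = 22/32 = 0.6875

0.6875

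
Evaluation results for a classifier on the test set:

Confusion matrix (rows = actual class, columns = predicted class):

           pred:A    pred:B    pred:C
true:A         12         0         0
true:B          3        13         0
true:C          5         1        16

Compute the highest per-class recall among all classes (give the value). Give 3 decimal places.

Per-class recall (TP/(TP+FN)):
  A: TP=12, FN=0+0=0 → 12/12 = 1.0000
  B: TP=13, FN=3+0=3 → 13/16 = 0.8125
  C: TP=16, FN=5+1=6 → 16/22 = 0.7273
Highest is class 'A' with recall = 1.000.

1.000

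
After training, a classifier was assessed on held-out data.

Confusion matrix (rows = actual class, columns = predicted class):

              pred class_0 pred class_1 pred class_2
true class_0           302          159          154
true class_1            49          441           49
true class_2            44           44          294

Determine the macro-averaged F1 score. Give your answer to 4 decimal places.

0.6708

Per-class F1 score (2·TP/(2·TP+FP+FN)):
  class_0: TP=302, FP=49+44=93, FN=159+154=313 → 604/1010 = 0.59802
  class_1: TP=441, FP=159+44=203, FN=49+49=98 → 882/1183 = 0.74556
  class_2: TP=294, FP=154+49=203, FN=44+44=88 → 588/879 = 0.66894
Macro-F1 score = mean = (0.59802 + 0.74556 + 0.66894) / 3 = 0.6708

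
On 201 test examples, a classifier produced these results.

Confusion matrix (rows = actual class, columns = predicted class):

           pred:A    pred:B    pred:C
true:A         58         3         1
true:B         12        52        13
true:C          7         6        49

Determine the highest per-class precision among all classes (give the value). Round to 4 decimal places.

Per-class precision (TP/(TP+FP)):
  A: TP=58, FP=12+7=19 → 58/77 = 0.75325
  B: TP=52, FP=3+6=9 → 52/61 = 0.85246
  C: TP=49, FP=1+13=14 → 49/63 = 0.77778
Highest is class 'B' with precision = 0.8525.

0.8525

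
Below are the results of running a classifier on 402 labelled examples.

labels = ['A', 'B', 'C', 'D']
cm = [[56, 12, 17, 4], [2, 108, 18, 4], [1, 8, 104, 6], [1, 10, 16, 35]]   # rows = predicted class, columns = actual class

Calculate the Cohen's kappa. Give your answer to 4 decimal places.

0.6586

Observed agreement pₒ = trace/N = 303/402 = 0.75373
Expected agreement pₑ = Σ (rowᵢ·colᵢ)/N² = (60·89 + 138·132 + 155·119 + 49·62)/402² = 0.27870
κ = (pₒ − pₑ)/(1 − pₑ) = (0.75373 − 0.27870)/(1 − 0.27870) = 0.6586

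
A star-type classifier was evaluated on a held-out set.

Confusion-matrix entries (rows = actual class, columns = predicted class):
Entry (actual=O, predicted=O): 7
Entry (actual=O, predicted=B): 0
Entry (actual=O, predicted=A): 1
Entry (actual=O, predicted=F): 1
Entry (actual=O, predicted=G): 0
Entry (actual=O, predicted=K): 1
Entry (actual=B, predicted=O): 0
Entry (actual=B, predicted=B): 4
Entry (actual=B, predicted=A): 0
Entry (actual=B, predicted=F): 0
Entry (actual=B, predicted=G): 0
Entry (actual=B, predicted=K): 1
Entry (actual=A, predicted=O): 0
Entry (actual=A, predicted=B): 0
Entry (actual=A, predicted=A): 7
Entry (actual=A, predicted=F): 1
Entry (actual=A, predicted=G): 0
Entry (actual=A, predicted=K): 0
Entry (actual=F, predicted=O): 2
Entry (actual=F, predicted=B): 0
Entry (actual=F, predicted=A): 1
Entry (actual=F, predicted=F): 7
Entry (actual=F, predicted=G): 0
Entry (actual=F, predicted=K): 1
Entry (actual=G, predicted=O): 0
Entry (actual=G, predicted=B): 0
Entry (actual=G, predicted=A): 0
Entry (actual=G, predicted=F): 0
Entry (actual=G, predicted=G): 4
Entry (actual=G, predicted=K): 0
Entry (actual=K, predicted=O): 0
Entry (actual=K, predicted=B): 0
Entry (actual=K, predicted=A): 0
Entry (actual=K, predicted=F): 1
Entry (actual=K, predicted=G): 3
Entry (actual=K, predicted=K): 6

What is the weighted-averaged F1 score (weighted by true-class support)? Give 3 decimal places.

0.728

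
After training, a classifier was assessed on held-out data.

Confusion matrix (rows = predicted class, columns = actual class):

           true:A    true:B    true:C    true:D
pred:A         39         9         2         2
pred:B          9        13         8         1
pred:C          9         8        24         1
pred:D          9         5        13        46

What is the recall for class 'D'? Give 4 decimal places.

0.9200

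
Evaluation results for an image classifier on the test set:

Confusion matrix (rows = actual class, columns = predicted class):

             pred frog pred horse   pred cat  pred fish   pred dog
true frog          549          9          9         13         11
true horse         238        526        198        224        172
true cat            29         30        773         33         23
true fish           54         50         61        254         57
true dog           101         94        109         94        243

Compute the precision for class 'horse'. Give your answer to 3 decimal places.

0.742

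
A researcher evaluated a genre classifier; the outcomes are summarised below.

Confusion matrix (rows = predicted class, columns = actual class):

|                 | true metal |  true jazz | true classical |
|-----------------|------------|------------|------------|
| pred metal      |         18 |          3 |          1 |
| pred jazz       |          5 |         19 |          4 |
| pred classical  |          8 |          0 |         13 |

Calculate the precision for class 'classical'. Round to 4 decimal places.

precision = TP/(TP+FP).
classical: TP=13, FP=8+0=8 → 13/21 = 0.61905

0.6190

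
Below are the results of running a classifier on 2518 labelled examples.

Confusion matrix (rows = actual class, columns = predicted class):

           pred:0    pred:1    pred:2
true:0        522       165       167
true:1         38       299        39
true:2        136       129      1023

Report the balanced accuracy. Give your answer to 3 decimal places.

0.734

Balanced accuracy = mean of per-class recall.
  0: recall = 522/854 = 0.6112
  1: recall = 299/376 = 0.7952
  2: recall = 1023/1288 = 0.7943
Mean = (0.6112 + 0.7952 + 0.7943) / 3 = 0.734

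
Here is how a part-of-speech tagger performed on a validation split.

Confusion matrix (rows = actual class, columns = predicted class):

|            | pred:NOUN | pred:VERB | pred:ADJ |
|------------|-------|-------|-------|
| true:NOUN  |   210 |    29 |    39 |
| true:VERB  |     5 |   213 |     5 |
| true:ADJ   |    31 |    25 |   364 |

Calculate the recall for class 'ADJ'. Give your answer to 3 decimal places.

One-vs-rest for 'ADJ': TP = diagonal; FP = other classes predicted 'ADJ'; FN = 'ADJ' predicted as other.
recall = TP/(TP+FN).
ADJ: TP=364, FN=31+25=56 → 364/420 = 0.8667

0.867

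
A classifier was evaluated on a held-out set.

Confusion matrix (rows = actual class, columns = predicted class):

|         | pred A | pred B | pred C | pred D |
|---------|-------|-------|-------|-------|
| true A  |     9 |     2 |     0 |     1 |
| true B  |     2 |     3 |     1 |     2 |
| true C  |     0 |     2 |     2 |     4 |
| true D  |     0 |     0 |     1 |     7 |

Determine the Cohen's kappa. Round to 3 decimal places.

0.440

Observed agreement pₒ = trace/N = 21/36 = 0.5833
Expected agreement pₑ = Σ (rowᵢ·colᵢ)/N² = (12·11 + 8·7 + 8·4 + 8·14)/36² = 0.2562
κ = (pₒ − pₑ)/(1 − pₑ) = (0.5833 − 0.2562)/(1 − 0.2562) = 0.440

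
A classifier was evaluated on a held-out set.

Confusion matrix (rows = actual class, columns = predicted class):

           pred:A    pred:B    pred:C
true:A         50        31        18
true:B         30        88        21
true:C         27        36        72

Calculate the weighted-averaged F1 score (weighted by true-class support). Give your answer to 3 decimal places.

Per-class F1 score (2·TP/(2·TP+FP+FN)):
  A: TP=50, FP=30+27=57, FN=31+18=49 → 100/206 = 0.4854
  B: TP=88, FP=31+36=67, FN=30+21=51 → 176/294 = 0.5986
  C: TP=72, FP=18+21=39, FN=27+36=63 → 144/246 = 0.5854
Weighted-F1 score = Σ (supportᵢ/N)·F1 scoreᵢ with N=373: (99/373)·0.4854 + (139/373)·0.5986 + (135/373)·0.5854 = 0.564

0.564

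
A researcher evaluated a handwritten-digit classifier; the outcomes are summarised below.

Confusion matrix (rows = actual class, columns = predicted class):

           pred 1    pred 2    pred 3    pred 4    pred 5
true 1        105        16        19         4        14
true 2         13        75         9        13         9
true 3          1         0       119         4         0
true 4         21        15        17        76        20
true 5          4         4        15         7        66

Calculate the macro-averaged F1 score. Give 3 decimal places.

Per-class F1 score (2·TP/(2·TP+FP+FN)):
  1: TP=105, FP=13+1+21+4=39, FN=16+19+4+14=53 → 210/302 = 0.6954
  2: TP=75, FP=16+0+15+4=35, FN=13+9+13+9=44 → 150/229 = 0.6550
  3: TP=119, FP=19+9+17+15=60, FN=1+0+4+0=5 → 238/303 = 0.7855
  4: TP=76, FP=4+13+4+7=28, FN=21+15+17+20=73 → 152/253 = 0.6008
  5: TP=66, FP=14+9+0+20=43, FN=4+4+15+7=30 → 132/205 = 0.6439
Macro-F1 score = mean = (0.6954 + 0.6550 + 0.7855 + 0.6008 + 0.6439) / 5 = 0.676

0.676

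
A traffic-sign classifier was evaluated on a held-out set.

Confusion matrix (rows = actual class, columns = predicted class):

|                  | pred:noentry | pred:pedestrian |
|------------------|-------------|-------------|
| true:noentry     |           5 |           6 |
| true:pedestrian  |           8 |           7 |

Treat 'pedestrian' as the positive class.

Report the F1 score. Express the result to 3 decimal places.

Precision = TP/(TP+FP) = 7/13 = 0.5385
Recall = TP/(TP+FN) = 7/15 = 0.4667
F1 = 2·TP/(2·TP+FP+FN) = 14/28 = 0.500

0.500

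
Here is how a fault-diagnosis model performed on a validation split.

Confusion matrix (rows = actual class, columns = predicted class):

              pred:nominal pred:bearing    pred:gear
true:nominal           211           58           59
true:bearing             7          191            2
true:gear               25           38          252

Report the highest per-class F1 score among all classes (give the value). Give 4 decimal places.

Per-class F1 score (2·TP/(2·TP+FP+FN)):
  nominal: TP=211, FP=7+25=32, FN=58+59=117 → 422/571 = 0.73905
  bearing: TP=191, FP=58+38=96, FN=7+2=9 → 382/487 = 0.78439
  gear: TP=252, FP=59+2=61, FN=25+38=63 → 504/628 = 0.80255
Highest is class 'gear' with F1 score = 0.8025.

0.8025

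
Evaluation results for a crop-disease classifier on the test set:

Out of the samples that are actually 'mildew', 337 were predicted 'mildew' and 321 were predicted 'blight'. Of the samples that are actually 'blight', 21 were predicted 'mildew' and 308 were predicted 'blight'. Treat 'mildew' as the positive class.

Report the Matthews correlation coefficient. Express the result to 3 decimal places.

0.440

MCC = (TP·TN − FP·FN) / √((TP+FP)(TP+FN)(TN+FP)(TN+FN))
Numerator = 337·308 − 21·321 = 97055
Denominator = √(358·658·329·629) = √48747849724 = 220789.1522
MCC = 97055 / 220789.1522 = 0.440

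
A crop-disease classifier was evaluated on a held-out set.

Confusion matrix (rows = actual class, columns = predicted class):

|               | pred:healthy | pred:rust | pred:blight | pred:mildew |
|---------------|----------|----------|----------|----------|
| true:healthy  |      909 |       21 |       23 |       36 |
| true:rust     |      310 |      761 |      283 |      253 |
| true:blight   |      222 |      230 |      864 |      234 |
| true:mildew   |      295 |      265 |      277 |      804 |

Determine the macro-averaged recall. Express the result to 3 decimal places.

Per-class recall (TP/(TP+FN)):
  healthy: TP=909, FN=21+23+36=80 → 909/989 = 0.9191
  rust: TP=761, FN=310+283+253=846 → 761/1607 = 0.4736
  blight: TP=864, FN=222+230+234=686 → 864/1550 = 0.5574
  mildew: TP=804, FN=295+265+277=837 → 804/1641 = 0.4899
Macro-recall = mean = (0.9191 + 0.4736 + 0.5574 + 0.4899) / 4 = 0.610

0.610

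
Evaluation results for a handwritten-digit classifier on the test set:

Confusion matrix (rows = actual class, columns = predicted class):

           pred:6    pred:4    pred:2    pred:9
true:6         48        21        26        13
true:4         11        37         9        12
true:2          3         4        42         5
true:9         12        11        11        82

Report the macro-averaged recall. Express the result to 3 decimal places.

0.616

Per-class recall (TP/(TP+FN)):
  6: TP=48, FN=21+26+13=60 → 48/108 = 0.4444
  4: TP=37, FN=11+9+12=32 → 37/69 = 0.5362
  2: TP=42, FN=3+4+5=12 → 42/54 = 0.7778
  9: TP=82, FN=12+11+11=34 → 82/116 = 0.7069
Macro-recall = mean = (0.4444 + 0.5362 + 0.7778 + 0.7069) / 4 = 0.616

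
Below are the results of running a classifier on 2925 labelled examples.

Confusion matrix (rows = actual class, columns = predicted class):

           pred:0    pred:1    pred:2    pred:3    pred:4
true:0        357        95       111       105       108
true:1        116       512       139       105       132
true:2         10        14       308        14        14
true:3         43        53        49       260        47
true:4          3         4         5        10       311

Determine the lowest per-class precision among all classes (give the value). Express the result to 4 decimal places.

Per-class precision (TP/(TP+FP)):
  0: TP=357, FP=116+10+43+3=172 → 357/529 = 0.67486
  1: TP=512, FP=95+14+53+4=166 → 512/678 = 0.75516
  2: TP=308, FP=111+139+49+5=304 → 308/612 = 0.50327
  3: TP=260, FP=105+105+14+10=234 → 260/494 = 0.52632
  4: TP=311, FP=108+132+14+47=301 → 311/612 = 0.50817
Lowest is class '2' with precision = 0.5033.

0.5033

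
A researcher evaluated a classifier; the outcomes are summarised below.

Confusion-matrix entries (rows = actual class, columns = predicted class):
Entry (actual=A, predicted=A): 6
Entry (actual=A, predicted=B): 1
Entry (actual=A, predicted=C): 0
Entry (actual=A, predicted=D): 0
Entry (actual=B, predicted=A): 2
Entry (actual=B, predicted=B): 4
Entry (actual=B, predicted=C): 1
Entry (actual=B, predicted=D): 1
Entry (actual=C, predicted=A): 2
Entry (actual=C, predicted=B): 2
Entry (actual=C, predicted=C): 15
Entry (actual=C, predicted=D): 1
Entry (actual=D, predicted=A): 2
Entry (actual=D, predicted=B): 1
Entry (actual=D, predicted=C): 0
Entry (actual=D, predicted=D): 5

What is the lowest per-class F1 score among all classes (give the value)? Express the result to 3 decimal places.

Per-class F1 score (2·TP/(2·TP+FP+FN)):
  A: TP=6, FP=2+2+2=6, FN=1+0+0=1 → 12/19 = 0.6316
  B: TP=4, FP=1+2+1=4, FN=2+1+1=4 → 8/16 = 0.5000
  C: TP=15, FP=0+1+0=1, FN=2+2+1=5 → 30/36 = 0.8333
  D: TP=5, FP=0+1+1=2, FN=2+1+0=3 → 10/15 = 0.6667
Lowest is class 'B' with F1 score = 0.500.

0.500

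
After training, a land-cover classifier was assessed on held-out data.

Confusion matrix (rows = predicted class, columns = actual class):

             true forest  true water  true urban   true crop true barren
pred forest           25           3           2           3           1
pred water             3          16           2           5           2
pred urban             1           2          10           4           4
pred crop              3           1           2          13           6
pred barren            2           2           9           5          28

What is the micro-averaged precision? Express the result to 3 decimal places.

0.597

Micro-averaging pools counts across classes: ΣTP=92, ΣFP=62, ΣFN=62.
Micro-precision = TP/(TP+FP) on pooled counts = 0.597 (equals overall accuracy in single-label multiclass).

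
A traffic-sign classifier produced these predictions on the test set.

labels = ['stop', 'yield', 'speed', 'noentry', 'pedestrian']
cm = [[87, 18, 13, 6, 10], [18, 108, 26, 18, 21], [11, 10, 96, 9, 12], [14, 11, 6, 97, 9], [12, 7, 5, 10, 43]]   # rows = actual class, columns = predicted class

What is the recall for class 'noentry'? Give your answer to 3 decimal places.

0.708

Treat 'noentry' as positive and all other classes as negative.
recall = TP/(TP+FN).
noentry: TP=97, FN=14+11+6+9=40 → 97/137 = 0.7080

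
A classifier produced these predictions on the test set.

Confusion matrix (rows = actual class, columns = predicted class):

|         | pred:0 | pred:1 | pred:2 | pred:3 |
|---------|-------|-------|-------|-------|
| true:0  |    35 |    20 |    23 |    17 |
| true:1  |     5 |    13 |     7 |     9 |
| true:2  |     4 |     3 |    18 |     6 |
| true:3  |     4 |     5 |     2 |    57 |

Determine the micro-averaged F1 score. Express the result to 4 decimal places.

Micro-averaging pools counts across classes: ΣTP=123, ΣFP=105, ΣFN=105.
Micro-F1 score = 2·TP/(2·TP+FP+FN) on pooled counts = 0.5395 (equals overall accuracy in single-label multiclass).

0.5395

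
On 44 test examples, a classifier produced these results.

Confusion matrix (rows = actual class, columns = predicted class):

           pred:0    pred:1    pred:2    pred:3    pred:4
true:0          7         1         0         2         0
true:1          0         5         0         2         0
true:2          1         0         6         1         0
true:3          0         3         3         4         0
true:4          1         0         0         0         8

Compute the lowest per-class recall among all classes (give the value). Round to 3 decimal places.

Per-class recall (TP/(TP+FN)):
  0: TP=7, FN=1+0+2+0=3 → 7/10 = 0.7000
  1: TP=5, FN=0+0+2+0=2 → 5/7 = 0.7143
  2: TP=6, FN=1+0+1+0=2 → 6/8 = 0.7500
  3: TP=4, FN=0+3+3+0=6 → 4/10 = 0.4000
  4: TP=8, FN=1+0+0+0=1 → 8/9 = 0.8889
Lowest is class '3' with recall = 0.400.

0.400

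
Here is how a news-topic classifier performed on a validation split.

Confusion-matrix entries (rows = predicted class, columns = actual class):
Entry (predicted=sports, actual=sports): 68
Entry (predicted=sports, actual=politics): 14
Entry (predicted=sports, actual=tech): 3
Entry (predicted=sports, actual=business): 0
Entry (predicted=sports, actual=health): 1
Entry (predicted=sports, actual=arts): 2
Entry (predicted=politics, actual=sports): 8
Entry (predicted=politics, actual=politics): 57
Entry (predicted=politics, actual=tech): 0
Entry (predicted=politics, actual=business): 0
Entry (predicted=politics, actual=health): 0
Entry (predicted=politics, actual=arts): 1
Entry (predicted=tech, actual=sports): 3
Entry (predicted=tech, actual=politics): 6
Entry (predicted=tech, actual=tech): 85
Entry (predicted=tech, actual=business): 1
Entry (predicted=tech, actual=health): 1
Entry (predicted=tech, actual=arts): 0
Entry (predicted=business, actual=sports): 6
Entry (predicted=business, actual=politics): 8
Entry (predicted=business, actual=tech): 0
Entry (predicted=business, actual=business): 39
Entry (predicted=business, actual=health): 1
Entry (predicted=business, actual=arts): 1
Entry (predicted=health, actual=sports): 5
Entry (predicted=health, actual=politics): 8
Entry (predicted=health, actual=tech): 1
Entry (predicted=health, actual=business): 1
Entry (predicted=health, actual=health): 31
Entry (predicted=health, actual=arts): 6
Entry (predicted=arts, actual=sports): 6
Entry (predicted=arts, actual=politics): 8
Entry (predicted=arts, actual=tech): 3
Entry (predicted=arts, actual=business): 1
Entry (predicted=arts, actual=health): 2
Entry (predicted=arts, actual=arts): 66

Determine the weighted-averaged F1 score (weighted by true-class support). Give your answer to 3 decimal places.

0.777

Per-class F1 score (2·TP/(2·TP+FP+FN)):
  sports: TP=68, FP=14+3+0+1+2=20, FN=8+3+6+5+6=28 → 136/184 = 0.7391
  politics: TP=57, FP=8+0+0+0+1=9, FN=14+6+8+8+8=44 → 114/167 = 0.6826
  tech: TP=85, FP=3+6+1+1+0=11, FN=3+0+0+1+3=7 → 170/188 = 0.9043
  business: TP=39, FP=6+8+0+1+1=16, FN=0+0+1+1+1=3 → 78/97 = 0.8041
  health: TP=31, FP=5+8+1+1+6=21, FN=1+0+1+1+2=5 → 62/88 = 0.7045
  arts: TP=66, FP=6+8+3+1+2=20, FN=2+1+0+1+6=10 → 132/162 = 0.8148
Weighted-F1 score = Σ (supportᵢ/N)·F1 scoreᵢ with N=443: (96/443)·0.7391 + (101/443)·0.6826 + (92/443)·0.9043 + (42/443)·0.8041 + (36/443)·0.7045 + (76/443)·0.8148 = 0.777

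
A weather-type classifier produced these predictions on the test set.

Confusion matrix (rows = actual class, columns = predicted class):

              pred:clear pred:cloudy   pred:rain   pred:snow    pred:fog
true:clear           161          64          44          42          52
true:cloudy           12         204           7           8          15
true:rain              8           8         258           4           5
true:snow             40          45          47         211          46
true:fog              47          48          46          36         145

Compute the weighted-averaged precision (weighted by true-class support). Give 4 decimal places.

Per-class precision (TP/(TP+FP)):
  clear: TP=161, FP=12+8+40+47=107 → 161/268 = 0.60075
  cloudy: TP=204, FP=64+8+45+48=165 → 204/369 = 0.55285
  rain: TP=258, FP=44+7+47+46=144 → 258/402 = 0.64179
  snow: TP=211, FP=42+8+4+36=90 → 211/301 = 0.70100
  fog: TP=145, FP=52+15+5+46=118 → 145/263 = 0.55133
Weighted-precision = Σ (supportᵢ/N)·precisionᵢ with N=1603: (363/1603)·0.60075 + (246/1603)·0.55285 + (283/1603)·0.64179 + (389/1603)·0.70100 + (322/1603)·0.55133 = 0.6150

0.6150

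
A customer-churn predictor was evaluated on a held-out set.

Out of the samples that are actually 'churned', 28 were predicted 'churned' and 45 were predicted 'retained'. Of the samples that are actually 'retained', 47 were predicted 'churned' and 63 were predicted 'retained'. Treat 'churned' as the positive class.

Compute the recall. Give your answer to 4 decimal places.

Recall = TP/(TP+FN) = 28/(28+45) = 28/73 = 0.3836

0.3836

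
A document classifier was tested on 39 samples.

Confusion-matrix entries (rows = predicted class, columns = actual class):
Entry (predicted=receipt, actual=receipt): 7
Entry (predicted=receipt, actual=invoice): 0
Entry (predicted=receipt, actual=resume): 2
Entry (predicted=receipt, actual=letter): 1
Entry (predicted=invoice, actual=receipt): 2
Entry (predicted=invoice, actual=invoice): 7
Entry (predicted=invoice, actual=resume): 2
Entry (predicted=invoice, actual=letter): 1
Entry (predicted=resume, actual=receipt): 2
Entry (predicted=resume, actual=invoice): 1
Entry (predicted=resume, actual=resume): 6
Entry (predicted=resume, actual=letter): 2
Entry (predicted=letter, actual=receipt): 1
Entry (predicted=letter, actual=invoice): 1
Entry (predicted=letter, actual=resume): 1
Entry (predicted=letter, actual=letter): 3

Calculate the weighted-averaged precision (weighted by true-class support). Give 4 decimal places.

Per-class precision (TP/(TP+FP)):
  receipt: TP=7, FP=0+2+1=3 → 7/10 = 0.70000
  invoice: TP=7, FP=2+2+1=5 → 7/12 = 0.58333
  resume: TP=6, FP=2+1+2=5 → 6/11 = 0.54545
  letter: TP=3, FP=1+1+1=3 → 3/6 = 0.50000
Weighted-precision = Σ (supportᵢ/N)·precisionᵢ with N=39: (12/39)·0.70000 + (9/39)·0.58333 + (11/39)·0.54545 + (7/39)·0.50000 = 0.5936

0.5936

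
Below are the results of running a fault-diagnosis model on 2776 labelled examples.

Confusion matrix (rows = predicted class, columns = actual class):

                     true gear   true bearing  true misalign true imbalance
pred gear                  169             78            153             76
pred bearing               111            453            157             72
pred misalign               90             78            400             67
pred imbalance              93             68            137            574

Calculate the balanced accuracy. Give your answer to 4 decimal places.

0.5585

Balanced accuracy = mean of per-class recall.
  gear: recall = 169/463 = 0.36501
  bearing: recall = 453/677 = 0.66913
  misalign: recall = 400/847 = 0.47226
  imbalance: recall = 574/789 = 0.72750
Mean = (0.36501 + 0.66913 + 0.47226 + 0.72750) / 4 = 0.5585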